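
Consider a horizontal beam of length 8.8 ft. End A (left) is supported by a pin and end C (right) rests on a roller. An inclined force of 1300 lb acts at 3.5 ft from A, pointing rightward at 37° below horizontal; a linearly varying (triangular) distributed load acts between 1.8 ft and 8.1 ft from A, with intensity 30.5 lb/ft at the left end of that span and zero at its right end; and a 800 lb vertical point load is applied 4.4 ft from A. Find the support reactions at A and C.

Resultant of the triangular load: ½ × 30.5 × 6.3 = 96.075 lb, acting at 3.9 ft from A (one-third of the span from the peak).
Moments about A: C_y·8.8 − 1300·sin37°·3.5 − (½·30.5·6.3)·3.9 − 800·4.4 = 0 → C_y = 6632.95/8.8 = 753.744 ≈ 753.7 lb.
ΣF_y = 0: A_y + 753.744 − 1300·sin37° − ½·30.5·6.3 − 800 = 0 → A_y = 924.7 lb.
ΣF_x = 0: A_x + 1300·cos37° = 0 → A_x = -1038 lb.

A_x = -1038 lb, A_y = 924.7 lb, C_y = 753.7 lb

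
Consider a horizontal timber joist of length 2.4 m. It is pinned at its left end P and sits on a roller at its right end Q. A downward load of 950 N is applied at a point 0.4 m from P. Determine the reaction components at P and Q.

Taking moments about P: Q_y·2.4 − 950·0.4 = 0 → Q_y = 380/2.4 = 158.333 ≈ 158.3 N.
ΣF_y = 0: P_y + 158.333 − 950 = 0 → P_y = 791.7 N.
ΣF_x = 0: no horizontal applied forces, so P_x = 0.

P_x = 0, P_y = 791.7 N, Q_y = 158.3 N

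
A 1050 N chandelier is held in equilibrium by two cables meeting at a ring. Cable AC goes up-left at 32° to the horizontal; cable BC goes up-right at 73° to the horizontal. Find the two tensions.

T_AC = 317.8 N, T_BC = 921.9 N

ΣF_x = 0: −T_AC·cos32° + T_BC·cos73° = 0 → T_BC = 2.90058·T_AC.
ΣF_y = 0: T_AC·sin32° + T_BC·sin73° = 1050.
Substitute: T_AC·(0.529919 + 2.90058·0.956305) = 1050 → T_AC = 317.82 ≈ 317.8 N.
Then T_BC = 2.90058 × 317.82 = 921.9 N.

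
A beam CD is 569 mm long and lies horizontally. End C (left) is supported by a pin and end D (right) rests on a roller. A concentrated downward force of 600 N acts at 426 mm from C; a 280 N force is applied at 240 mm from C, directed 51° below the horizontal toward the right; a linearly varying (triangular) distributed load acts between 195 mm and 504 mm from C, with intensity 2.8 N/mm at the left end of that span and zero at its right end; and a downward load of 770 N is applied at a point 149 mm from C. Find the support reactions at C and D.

Resultant of the triangular load: ½ × 2.8 × 309 = 432.6 N, acting at 298 mm from C (one-third of the span from the peak).
Moments about C: D_y·569 − 600·426 − 280·sin51°·240 − (½·2.8·309)·298 − 770·149 = 0 → D_y = 551469/569 = 969.19 ≈ 969.2 N.
ΣF_y = 0: C_y + 969.19 − 600 − 280·sin51° − ½·2.8·309 − 770 = 0 → C_y = 1051 N.
ΣF_x = 0: C_x + 280·cos51° = 0 → C_x = -176.2 N.

C_x = -176.2 N, C_y = 1051 N, D_y = 969.2 N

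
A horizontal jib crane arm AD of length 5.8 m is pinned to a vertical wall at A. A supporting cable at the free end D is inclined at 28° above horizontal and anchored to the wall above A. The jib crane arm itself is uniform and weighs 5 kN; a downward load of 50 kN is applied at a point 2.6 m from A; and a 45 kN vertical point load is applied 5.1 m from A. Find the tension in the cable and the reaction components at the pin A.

T = 137.4 kN, A_x = 121.3 kN, A_y = 35.52 kN

ΣM about A: T·sin28°·5.8 − 5·2.9 − 50·2.6 − 45·5.1 = 0 → T = 374/(5.8·0.469472) = 137.352 ≈ 137.4 kN.
ΣF_x = 0: A_x − T·cos28° = 0 → A_x = 137.352 × 0.882948 = 121.3 kN.
ΣF_y = 0: A_y + T·sin28° − 5 − 50 − 45 = 0 → A_y = 100 − 137.352 × 0.469472 = 35.52 kN.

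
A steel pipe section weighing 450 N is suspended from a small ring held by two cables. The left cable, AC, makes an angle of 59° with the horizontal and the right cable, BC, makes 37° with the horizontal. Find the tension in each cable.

T_AC = 361.4 N, T_BC = 233.0 N

ΣF_x = 0: −T_AC·cos59° + T_BC·cos37° = 0 → T_BC = 0.644898·T_AC.
ΣF_y = 0: T_AC·sin59° + T_BC·sin37° = 450.
Substitute: T_AC·(0.857167 + 0.644898·0.601815) = 450 → T_AC = 361.366 ≈ 361.4 N.
Then T_BC = 0.644898 × 361.366 = 233.0 N.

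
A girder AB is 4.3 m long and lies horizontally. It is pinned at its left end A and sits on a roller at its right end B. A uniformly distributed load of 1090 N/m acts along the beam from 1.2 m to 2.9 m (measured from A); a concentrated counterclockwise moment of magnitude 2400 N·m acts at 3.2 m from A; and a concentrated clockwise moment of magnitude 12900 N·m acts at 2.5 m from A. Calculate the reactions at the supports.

Resultant of the distributed load: 1090 × 1.7 = 1853 N at 2.05 m from A.
ΣM about A: B_y·4.3 − (1090·1.7)·2.05 + 2400 − 12900 = 0 → B_y = 14298.65/4.3 = 3325.27 ≈ 3325 N.
ΣF_y = 0: A_y + 3325.27 − 1090·1.7 = 0 → A_y = -1472 N.
ΣF_x = 0: no horizontal applied forces, so A_x = 0.

A_x = 0, A_y = -1472 N, B_y = 3325 N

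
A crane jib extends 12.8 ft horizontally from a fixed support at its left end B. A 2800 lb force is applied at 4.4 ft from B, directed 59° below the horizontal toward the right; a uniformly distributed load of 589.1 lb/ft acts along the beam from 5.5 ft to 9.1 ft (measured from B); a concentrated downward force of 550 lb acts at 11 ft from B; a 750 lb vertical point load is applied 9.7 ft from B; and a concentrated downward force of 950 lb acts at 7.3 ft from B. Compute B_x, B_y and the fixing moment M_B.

Resultant of the distributed load: 589.1 × 3.6 = 2120.76 lb at 7.3 ft from B.
ΣF_x = 0: B_x + 2800·cos59° = 0 → B_x = -1442 lb.
ΣF_y = 0: B_y − 2800·sin59° − 589.1·3.6 − 550 − 750 − 950 = 0 → B_y = 6771 lb.
ΣM about B: M_B − 2800·sin59°·4.4 − (589.1·3.6)·7.3 − 550·11 − 750·9.7 − 950·7.3 = 0 → M_B = 46300 lb·ft.

B_x = -1442 lb, B_y = 6771 lb, M_B = 46300 lb·ft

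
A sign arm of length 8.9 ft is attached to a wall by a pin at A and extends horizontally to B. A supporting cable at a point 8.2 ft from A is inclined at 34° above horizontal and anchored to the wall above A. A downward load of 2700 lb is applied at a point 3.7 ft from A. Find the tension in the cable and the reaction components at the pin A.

ΣM about A: T·sin34°·8.2 − 2700·3.7 = 0 → T = 9990/(8.2·0.559193) = 2178.66 ≈ 2179 lb.
ΣF_x = 0: A_x − T·cos34° = 0 → A_x = 2178.66 × 0.829038 = 1806 lb.
ΣF_y = 0: A_y + T·sin34° − 2700 = 0 → A_y = 2700 − 2178.66 × 0.559193 = 1482 lb.

T = 2179 lb, A_x = 1806 lb, A_y = 1482 lb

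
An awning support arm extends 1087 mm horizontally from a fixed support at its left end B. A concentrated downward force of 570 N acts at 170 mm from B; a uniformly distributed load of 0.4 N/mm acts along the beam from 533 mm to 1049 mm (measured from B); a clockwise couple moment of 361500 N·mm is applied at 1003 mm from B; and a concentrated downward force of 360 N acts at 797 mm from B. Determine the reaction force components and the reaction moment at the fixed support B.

Resultant of the distributed load: 0.4 × 516 = 206.4 N at 791 mm from B.
ΣF_x = 0: B_x = 0.
ΣF_y = 0: B_y − 570 − 0.4·516 − 360 = 0 → B_y = 1136 N.
ΣM about B: M_B − 570·170 − (0.4·516)·791 − 361500 − 360·797 = 0 → M_B = 908600 N·mm.

B_x = 0, B_y = 1136 N, M_B = 908600 N·mm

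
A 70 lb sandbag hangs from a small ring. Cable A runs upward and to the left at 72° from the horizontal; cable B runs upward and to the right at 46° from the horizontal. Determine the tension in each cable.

ΣF_x = 0: −T_A·cos72° + T_B·cos46° = 0 → T_B = 0.444847·T_A.
ΣF_y = 0: T_A·sin72° + T_B·sin46° = 70.
Substitute: T_A·(0.951057 + 0.444847·0.71934) = 70 → T_A = 55.0724 ≈ 55.07 lb.
Then T_B = 0.444847 × 55.0724 = 24.50 lb.

T_A = 55.07 lb, T_B = 24.50 lb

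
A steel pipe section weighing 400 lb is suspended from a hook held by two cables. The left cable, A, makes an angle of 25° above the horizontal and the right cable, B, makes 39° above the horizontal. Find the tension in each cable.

T_A = 345.9 lb, T_B = 403.3 lb

ΣF_x = 0: −T_A·cos25° + T_B·cos39° = 0 → T_B = 1.1662·T_A.
ΣF_y = 0: T_A·sin25° + T_B·sin39° = 400.
Substitute: T_A·(0.422618 + 1.1662·0.62932) = 400 → T_A = 345.862 ≈ 345.9 lb.
Then T_B = 1.1662 × 345.862 = 403.3 lb.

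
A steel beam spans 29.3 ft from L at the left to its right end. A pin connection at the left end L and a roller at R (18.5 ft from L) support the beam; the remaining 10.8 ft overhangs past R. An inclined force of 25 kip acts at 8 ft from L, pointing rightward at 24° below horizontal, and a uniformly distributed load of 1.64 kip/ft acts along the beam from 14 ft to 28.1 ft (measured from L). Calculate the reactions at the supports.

Resultant of the distributed load: 1.64 × 14.1 = 23.124 kip at 21.05 ft from L.
Taking moments about L: R_y·18.5 − 25·sin24°·8 − (1.64·14.1)·21.05 = 0 → R_y = 568.108/18.5 = 30.7085 ≈ 30.71 kip.
ΣF_y = 0: L_y + 30.7085 − 25·sin24° − 1.64·14.1 = 0 → L_y = 2.584 kip.
ΣF_x = 0: L_x + 25·cos24° = 0 → L_x = -22.84 kip.

L_x = -22.84 kip, L_y = 2.584 kip, R_y = 30.71 kip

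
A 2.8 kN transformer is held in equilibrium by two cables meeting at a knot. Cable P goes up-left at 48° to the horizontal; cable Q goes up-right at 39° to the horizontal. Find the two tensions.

T_P = 2.179 kN, T_Q = 1.876 kN

ΣF_x = 0: −T_P·cos48° + T_Q·cos39° = 0 → T_Q = 0.86101·T_P.
ΣF_y = 0: T_P·sin48° + T_Q·sin39° = 2.8.
Substitute: T_P·(0.743145 + 0.86101·0.62932) = 2.8 → T_P = 2.179 kN.
Then T_Q = 0.86101 × 2.179 = 1.876 kN.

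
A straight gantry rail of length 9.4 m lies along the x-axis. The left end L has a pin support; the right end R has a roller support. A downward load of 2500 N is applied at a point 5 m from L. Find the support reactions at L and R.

L_x = 0, L_y = 1170 N, R_y = 1330 N

Taking moments about L: R_y·9.4 − 2500·5 = 0 → R_y = 12500/9.4 = 1329.79 ≈ 1330 N.
ΣF_y = 0: L_y + 1329.79 − 2500 = 0 → L_y = 1170 N.
ΣF_x = 0: no horizontal applied forces, so L_x = 0.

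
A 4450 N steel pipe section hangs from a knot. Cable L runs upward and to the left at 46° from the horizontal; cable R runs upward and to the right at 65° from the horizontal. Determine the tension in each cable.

T_L = 2014 N, T_R = 3311 N

ΣF_x = 0: −T_L·cos46° + T_R·cos65° = 0 → T_R = 1.6437·T_L.
ΣF_y = 0: T_L·sin46° + T_R·sin65° = 4450.
Substitute: T_L·(0.71934 + 1.6437·0.906308) = 4450 → T_L = 2014.45 ≈ 2014 N.
Then T_R = 1.6437 × 2014.45 = 3311 N.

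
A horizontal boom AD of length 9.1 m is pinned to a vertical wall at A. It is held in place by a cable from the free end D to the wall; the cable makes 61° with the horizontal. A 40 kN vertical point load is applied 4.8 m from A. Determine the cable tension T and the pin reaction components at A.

T = 24.12 kN, A_x = 11.70 kN, A_y = 18.90 kN

ΣM about A: T·sin61°·9.1 − 40·4.8 = 0 → T = 192/(9.1·0.87462) = 24.1235 ≈ 24.12 kN.
ΣF_x = 0: A_x − T·cos61° = 0 → A_x = 24.1235 × 0.48481 = 11.70 kN.
ΣF_y = 0: A_y + T·sin61° − 40 = 0 → A_y = 40 − 24.1235 × 0.87462 = 18.90 kN.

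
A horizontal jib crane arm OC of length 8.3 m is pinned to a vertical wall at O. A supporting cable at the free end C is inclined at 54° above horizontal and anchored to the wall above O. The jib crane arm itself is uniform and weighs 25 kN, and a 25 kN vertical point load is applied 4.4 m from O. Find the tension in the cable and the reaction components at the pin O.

ΣM about O: T·sin54°·8.3 − 25·4.15 − 25·4.4 = 0 → T = 213.75/(8.3·0.809017) = 31.8325 ≈ 31.83 kN.
ΣF_x = 0: O_x − T·cos54° = 0 → O_x = 31.8325 × 0.587785 = 18.71 kN.
ΣF_y = 0: O_y + T·sin54° − 25 − 25 = 0 → O_y = 50 − 31.8325 × 0.809017 = 24.25 kN.

T = 31.83 kN, O_x = 18.71 kN, O_y = 24.25 kN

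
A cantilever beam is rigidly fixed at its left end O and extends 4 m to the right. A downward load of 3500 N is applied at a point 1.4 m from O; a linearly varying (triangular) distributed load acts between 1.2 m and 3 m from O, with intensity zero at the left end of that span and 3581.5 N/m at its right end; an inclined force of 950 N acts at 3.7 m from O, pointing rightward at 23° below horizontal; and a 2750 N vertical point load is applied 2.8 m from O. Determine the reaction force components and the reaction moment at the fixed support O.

Resultant of the triangular load: ½ × 3581.5 × 1.8 = 3223.35 N, acting at 2.4 m from O (one-third of the span from the peak).
ΣF_x = 0: O_x + 950·cos23° = 0 → O_x = -874.5 N.
ΣF_y = 0: O_y − 3500 − ½·3581.5·1.8 − 950·sin23° − 2750 = 0 → O_y = 9845 N.
ΣM about O: M_O − 3500·1.4 − (½·3581.5·1.8)·2.4 − 950·sin23°·3.7 − 2750·2.8 = 0 → M_O = 21710 N·m.

O_x = -874.5 N, O_y = 9845 N, M_O = 21710 N·m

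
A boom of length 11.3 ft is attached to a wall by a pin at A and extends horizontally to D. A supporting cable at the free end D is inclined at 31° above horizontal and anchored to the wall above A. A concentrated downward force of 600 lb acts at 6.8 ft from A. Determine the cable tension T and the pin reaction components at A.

ΣM about A: T·sin31°·11.3 − 600·6.8 = 0 → T = 4080/(11.3·0.515038) = 701.039 ≈ 701.0 lb.
ΣF_x = 0: A_x − T·cos31° = 0 → A_x = 701.039 × 0.857167 = 600.9 lb.
ΣF_y = 0: A_y + T·sin31° − 600 = 0 → A_y = 600 − 701.039 × 0.515038 = 238.9 lb.

T = 701.0 lb, A_x = 600.9 lb, A_y = 238.9 lb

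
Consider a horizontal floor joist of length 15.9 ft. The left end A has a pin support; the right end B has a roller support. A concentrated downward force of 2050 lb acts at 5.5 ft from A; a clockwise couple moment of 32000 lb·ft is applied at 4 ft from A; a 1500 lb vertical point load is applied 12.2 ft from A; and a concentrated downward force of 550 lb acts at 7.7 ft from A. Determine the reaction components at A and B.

A_x = 0, A_y = -38.99 lb, B_y = 4139 lb

Taking moments about A: B_y·15.9 − 2050·5.5 − 32000 − 1500·12.2 − 550·7.7 = 0 → B_y = 65810/15.9 = 4138.99 ≈ 4139 lb.
ΣF_y = 0: A_y + 4138.99 − 2050 − 1500 − 550 = 0 → A_y = -38.99 lb.
ΣF_x = 0: no horizontal applied forces, so A_x = 0.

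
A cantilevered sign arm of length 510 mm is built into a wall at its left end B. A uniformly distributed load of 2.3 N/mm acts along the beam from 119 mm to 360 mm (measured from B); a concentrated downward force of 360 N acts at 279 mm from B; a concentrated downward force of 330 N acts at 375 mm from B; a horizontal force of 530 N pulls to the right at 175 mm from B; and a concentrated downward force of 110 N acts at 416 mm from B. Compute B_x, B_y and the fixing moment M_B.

B_x = -530.0 N, B_y = 1354 N, M_B = 402700 N·mm

Resultant of the distributed load: 2.3 × 241 = 554.3 N at 239.5 mm from B.
ΣF_x = 0: B_x + 530 = 0 → B_x = -530.0 N.
ΣF_y = 0: B_y − 2.3·241 − 360 − 330 − 110 = 0 → B_y = 1354 N.
ΣM about B: M_B − (2.3·241)·239.5 − 360·279 − 330·375 − 110·416 = 0 → M_B = 402700 N·mm.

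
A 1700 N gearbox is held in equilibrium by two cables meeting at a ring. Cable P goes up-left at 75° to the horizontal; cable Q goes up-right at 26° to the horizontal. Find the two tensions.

ΣF_x = 0: −T_P·cos75° + T_Q·cos26° = 0 → T_Q = 0.287963·T_P.
ΣF_y = 0: T_P·sin75° + T_Q·sin26° = 1700.
Substitute: T_P·(0.965926 + 0.287963·0.438371) = 1700 → T_P = 1556.55 ≈ 1557 N.
Then T_Q = 0.287963 × 1556.55 = 448.2 N.

T_P = 1557 N, T_Q = 448.2 N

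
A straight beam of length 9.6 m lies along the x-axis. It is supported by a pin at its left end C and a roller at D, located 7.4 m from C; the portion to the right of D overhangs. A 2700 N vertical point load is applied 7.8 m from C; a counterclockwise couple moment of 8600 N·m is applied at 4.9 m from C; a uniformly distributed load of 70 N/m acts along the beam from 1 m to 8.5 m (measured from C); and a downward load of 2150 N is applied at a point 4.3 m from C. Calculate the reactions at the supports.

Resultant of the distributed load: 70 × 7.5 = 525 N at 4.75 m from C.
ΣM about C: D_y·7.4 − 2700·7.8 + 8600 − (70·7.5)·4.75 − 2150·4.3 = 0 → D_y = 24198.75/7.4 = 3270.1 ≈ 3270 N.
ΣF_y = 0: C_y + 3270.1 − 2700 − 70·7.5 − 2150 = 0 → C_y = 2105 N.
ΣF_x = 0: no horizontal applied forces, so C_x = 0.

C_x = 0, C_y = 2105 N, D_y = 3270 N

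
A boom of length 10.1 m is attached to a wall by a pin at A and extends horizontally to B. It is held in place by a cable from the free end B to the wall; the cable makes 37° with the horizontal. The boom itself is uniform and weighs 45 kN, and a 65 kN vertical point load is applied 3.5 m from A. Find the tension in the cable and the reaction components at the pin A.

ΣM about A: T·sin37°·10.1 − 45·5.05 − 65·3.5 = 0 → T = 454.75/(10.1·0.601815) = 74.8149 ≈ 74.81 kN.
ΣF_x = 0: A_x − T·cos37° = 0 → A_x = 74.8149 × 0.798636 = 59.75 kN.
ΣF_y = 0: A_y + T·sin37° − 45 − 65 = 0 → A_y = 110 − 74.8149 × 0.601815 = 64.98 kN.

T = 74.81 kN, A_x = 59.75 kN, A_y = 64.98 kN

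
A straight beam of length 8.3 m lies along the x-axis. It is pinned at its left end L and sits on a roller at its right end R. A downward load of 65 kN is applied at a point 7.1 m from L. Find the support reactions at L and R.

L_x = 0, L_y = 9.398 kN, R_y = 55.60 kN

Taking moments about L: R_y·8.3 − 65·7.1 = 0 → R_y = 461.5/8.3 = 55.6024 ≈ 55.60 kN.
ΣF_y = 0: L_y + 55.6024 − 65 = 0 → L_y = 9.398 kN.
ΣF_x = 0: no horizontal applied forces, so L_x = 0.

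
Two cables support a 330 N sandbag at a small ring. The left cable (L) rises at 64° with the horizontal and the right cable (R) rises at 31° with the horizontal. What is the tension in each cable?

T_L = 283.9 N, T_R = 145.2 N

ΣF_x = 0: −T_L·cos64° + T_R·cos31° = 0 → T_R = 0.511418·T_L.
ΣF_y = 0: T_L·sin64° + T_R·sin31° = 330.
Substitute: T_L·(0.898794 + 0.511418·0.515038) = 330 → T_L = 283.946 ≈ 283.9 N.
Then T_R = 0.511418 × 283.946 = 145.2 N.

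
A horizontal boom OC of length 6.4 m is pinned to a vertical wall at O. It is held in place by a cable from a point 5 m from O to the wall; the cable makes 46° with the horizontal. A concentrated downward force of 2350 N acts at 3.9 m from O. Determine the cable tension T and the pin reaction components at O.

ΣM about O: T·sin46°·5 − 2350·3.9 = 0 → T = 9165/(5·0.71934) = 2548.17 ≈ 2548 N.
ΣF_x = 0: O_x − T·cos46° = 0 → O_x = 2548.17 × 0.694658 = 1770 N.
ΣF_y = 0: O_y + T·sin46° − 2350 = 0 → O_y = 2350 − 2548.17 × 0.71934 = 517.0 N.

T = 2548 N, O_x = 1770 N, O_y = 517.0 N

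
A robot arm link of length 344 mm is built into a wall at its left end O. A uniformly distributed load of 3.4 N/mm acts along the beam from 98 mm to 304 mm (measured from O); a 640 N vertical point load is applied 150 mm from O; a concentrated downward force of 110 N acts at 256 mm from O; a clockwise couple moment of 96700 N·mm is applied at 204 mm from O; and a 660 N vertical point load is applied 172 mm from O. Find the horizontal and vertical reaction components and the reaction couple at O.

Resultant of the distributed load: 3.4 × 206 = 700.4 N at 201 mm from O.
ΣF_x = 0: O_x = 0.
ΣF_y = 0: O_y − 3.4·206 − 640 − 110 − 660 = 0 → O_y = 2110 N.
ΣM about O: M_O − (3.4·206)·201 − 640·150 − 110·256 − 96700 − 660·172 = 0 → M_O = 475200 N·mm.

O_x = 0, O_y = 2110 N, M_O = 475200 N·mm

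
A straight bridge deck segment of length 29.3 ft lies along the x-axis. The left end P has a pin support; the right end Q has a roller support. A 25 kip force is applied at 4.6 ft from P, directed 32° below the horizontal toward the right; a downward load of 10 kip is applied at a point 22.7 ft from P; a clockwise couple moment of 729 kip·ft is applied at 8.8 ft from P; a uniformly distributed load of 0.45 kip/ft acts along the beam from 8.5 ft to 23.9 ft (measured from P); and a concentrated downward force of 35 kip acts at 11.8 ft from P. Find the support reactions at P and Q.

Resultant of the distributed load: 0.45 × 15.4 = 6.93 kip at 16.2 ft from P.
Moments about P: Q_y·29.3 − 25·sin32°·4.6 − 10·22.7 − 729 − (0.45·15.4)·16.2 − 35·11.8 = 0 → Q_y = 1542.21/29.3 = 52.6352 ≈ 52.64 kip.
ΣF_y = 0: P_y + 52.6352 − 25·sin32° − 10 − 0.45·15.4 − 35 = 0 → P_y = 12.54 kip.
ΣF_x = 0: P_x + 25·cos32° = 0 → P_x = -21.20 kip.

P_x = -21.20 kip, P_y = 12.54 kip, Q_y = 52.64 kip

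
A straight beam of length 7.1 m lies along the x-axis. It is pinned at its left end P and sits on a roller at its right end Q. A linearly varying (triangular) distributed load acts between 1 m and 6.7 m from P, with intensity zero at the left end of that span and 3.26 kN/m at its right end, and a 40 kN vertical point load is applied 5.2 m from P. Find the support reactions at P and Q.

P_x = 0, P_y = 13.71 kN, Q_y = 35.58 kN

Resultant of the triangular load: ½ × 3.26 × 5.7 = 9.291 kN, acting at 4.8 m from P (one-third of the span from the peak).
Moments about P: Q_y·7.1 − (½·3.26·5.7)·4.8 − 40·5.2 = 0 → Q_y = 252.5968/7.1 = 35.577 ≈ 35.58 kN.
ΣF_y = 0: P_y + 35.577 − ½·3.26·5.7 − 40 = 0 → P_y = 13.71 kN.
ΣF_x = 0: no horizontal applied forces, so P_x = 0.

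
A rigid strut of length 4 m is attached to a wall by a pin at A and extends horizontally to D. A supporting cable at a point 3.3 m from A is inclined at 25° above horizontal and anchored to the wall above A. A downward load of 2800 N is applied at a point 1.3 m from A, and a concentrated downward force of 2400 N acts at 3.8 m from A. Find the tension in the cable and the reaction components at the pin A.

ΣM about A: T·sin25°·3.3 − 2800·1.3 − 2400·3.8 = 0 → T = 12760/(3.3·0.422618) = 9149.32 ≈ 9149 N.
ΣF_x = 0: A_x − T·cos25° = 0 → A_x = 9149.32 × 0.906308 = 8292 N.
ΣF_y = 0: A_y + T·sin25° − 2800 − 2400 = 0 → A_y = 5200 − 9149.32 × 0.422618 = 1333 N.

T = 9149 N, A_x = 8292 N, A_y = 1333 N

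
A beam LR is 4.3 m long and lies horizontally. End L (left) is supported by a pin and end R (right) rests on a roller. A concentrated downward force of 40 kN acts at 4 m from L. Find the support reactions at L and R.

L_x = 0, L_y = 2.791 kN, R_y = 37.21 kN

Taking moments about L: R_y·4.3 − 40·4 = 0 → R_y = 160/4.3 = 37.2093 ≈ 37.21 kN.
ΣF_y = 0: L_y + 37.2093 − 40 = 0 → L_y = 2.791 kN.
ΣF_x = 0: no horizontal applied forces, so L_x = 0.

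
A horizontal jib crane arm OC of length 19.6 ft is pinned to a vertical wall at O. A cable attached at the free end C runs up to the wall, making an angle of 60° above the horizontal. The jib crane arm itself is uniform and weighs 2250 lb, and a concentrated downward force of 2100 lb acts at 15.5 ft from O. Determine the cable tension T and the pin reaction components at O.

ΣM about O: T·sin60°·19.6 − 2250·9.8 − 2100·15.5 = 0 → T = 54600/(19.6·0.866025) = 3216.67 ≈ 3217 lb.
ΣF_x = 0: O_x − T·cos60° = 0 → O_x = 3216.67 × 0.5 = 1608 lb.
ΣF_y = 0: O_y + T·sin60° − 2250 − 2100 = 0 → O_y = 4350 − 3216.67 × 0.866025 = 1564 lb.

T = 3217 lb, O_x = 1608 lb, O_y = 1564 lb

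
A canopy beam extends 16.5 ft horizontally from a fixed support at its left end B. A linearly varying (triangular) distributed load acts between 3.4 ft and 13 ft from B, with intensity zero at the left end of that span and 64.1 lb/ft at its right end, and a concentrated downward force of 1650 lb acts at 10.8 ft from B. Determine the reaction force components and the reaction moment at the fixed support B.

B_x = 0, B_y = 1958 lb, M_B = 20840 lb·ft

Resultant of the triangular load: ½ × 64.1 × 9.6 = 307.68 lb, acting at 9.8 ft from B (one-third of the span from the peak).
ΣF_x = 0: B_x = 0.
ΣF_y = 0: B_y − ½·64.1·9.6 − 1650 = 0 → B_y = 1958 lb.
ΣM about B: M_B − (½·64.1·9.6)·9.8 − 1650·10.8 = 0 → M_B = 20840 lb·ft.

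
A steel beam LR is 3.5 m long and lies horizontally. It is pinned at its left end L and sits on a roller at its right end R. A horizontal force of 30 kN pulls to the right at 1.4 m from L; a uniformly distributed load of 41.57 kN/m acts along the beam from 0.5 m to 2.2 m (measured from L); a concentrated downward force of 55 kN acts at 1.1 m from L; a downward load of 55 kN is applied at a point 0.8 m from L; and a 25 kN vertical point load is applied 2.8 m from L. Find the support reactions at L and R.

Resultant of the distributed load: 41.57 × 1.7 = 70.669 kN at 1.35 m from L.
Moments about L: R_y·3.5 − (41.57·1.7)·1.35 − 55·1.1 − 55·0.8 − 25·2.8 = 0 → R_y = 269.90315/3.5 = 77.1152 ≈ 77.12 kN.
ΣF_y = 0: L_y + 77.1152 − 41.57·1.7 − 55 − 55 − 25 = 0 → L_y = 128.6 kN.
ΣF_x = 0: L_x + 30 = 0 → L_x = -30.00 kN.

L_x = -30.00 kN, L_y = 128.6 kN, R_y = 77.12 kN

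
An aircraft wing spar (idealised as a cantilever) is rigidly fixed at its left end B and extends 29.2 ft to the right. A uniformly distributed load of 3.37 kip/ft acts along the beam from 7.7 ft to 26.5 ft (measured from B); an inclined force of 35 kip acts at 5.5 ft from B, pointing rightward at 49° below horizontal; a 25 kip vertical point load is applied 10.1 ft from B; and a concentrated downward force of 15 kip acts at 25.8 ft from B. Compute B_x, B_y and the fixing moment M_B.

Resultant of the distributed load: 3.37 × 18.8 = 63.356 kip at 17.1 ft from B.
ΣF_x = 0: B_x + 35·cos49° = 0 → B_x = -22.96 kip.
ΣF_y = 0: B_y − 3.37·18.8 − 35·sin49° − 25 − 15 = 0 → B_y = 129.8 kip.
ΣM about B: M_B − (3.37·18.8)·17.1 − 35·sin49°·5.5 − 25·10.1 − 15·25.8 = 0 → M_B = 1868 kip·ft.

B_x = -22.96 kip, B_y = 129.8 kip, M_B = 1868 kip·ft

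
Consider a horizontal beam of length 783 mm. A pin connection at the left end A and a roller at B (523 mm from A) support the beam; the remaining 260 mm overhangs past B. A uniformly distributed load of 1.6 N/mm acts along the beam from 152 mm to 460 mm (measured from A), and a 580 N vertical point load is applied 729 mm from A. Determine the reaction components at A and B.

Resultant of the distributed load: 1.6 × 308 = 492.8 N at 306 mm from A.
ΣM about A: B_y·523 − (1.6·308)·306 − 580·729 = 0 → B_y = 573616.8/523 = 1096.78 ≈ 1097 N.
ΣF_y = 0: A_y + 1096.78 − 1.6·308 − 580 = 0 → A_y = -23.98 N.
ΣF_x = 0: no horizontal applied forces, so A_x = 0.

A_x = 0, A_y = -23.98 N, B_y = 1097 N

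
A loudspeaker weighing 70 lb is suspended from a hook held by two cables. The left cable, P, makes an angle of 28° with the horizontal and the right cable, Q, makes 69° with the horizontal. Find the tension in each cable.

ΣF_x = 0: −T_P·cos28° + T_Q·cos69° = 0 → T_Q = 2.4638·T_P.
ΣF_y = 0: T_P·sin28° + T_Q·sin69° = 70.
Substitute: T_P·(0.469472 + 2.4638·0.93358) = 70 → T_P = 25.2742 ≈ 25.27 lb.
Then T_Q = 2.4638 × 25.2742 = 62.27 lb.

T_P = 25.27 lb, T_Q = 62.27 lb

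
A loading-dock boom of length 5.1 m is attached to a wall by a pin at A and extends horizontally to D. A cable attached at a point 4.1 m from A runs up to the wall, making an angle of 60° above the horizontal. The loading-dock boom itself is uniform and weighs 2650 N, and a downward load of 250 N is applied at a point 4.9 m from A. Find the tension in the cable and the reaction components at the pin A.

ΣM about A: T·sin60°·4.1 − 2650·2.55 − 250·4.9 = 0 → T = 7982.5/(4.1·0.866025) = 2248.15 ≈ 2248 N.
ΣF_x = 0: A_x − T·cos60° = 0 → A_x = 2248.15 × 0.5 = 1124 N.
ΣF_y = 0: A_y + T·sin60° − 2650 − 250 = 0 → A_y = 2900 − 2248.15 × 0.866025 = 953.0 N.

T = 2248 N, A_x = 1124 N, A_y = 953.0 N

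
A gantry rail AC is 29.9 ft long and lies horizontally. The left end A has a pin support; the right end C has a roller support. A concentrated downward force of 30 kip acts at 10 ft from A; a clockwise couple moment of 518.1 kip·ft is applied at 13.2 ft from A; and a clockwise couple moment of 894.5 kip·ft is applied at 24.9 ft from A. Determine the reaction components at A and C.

A_x = 0, A_y = -27.28 kip, C_y = 57.28 kip

Taking moments about A: C_y·29.9 − 30·10 − 518.1 − 894.5 = 0 → C_y = 1712.6/29.9 = 57.2776 ≈ 57.28 kip.
ΣF_y = 0: A_y + 57.2776 − 30 = 0 → A_y = -27.28 kip.
ΣF_x = 0: no horizontal applied forces, so A_x = 0.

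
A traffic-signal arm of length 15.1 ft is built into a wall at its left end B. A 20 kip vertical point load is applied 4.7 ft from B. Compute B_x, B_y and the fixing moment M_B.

B_x = 0, B_y = 20.00 kip, M_B = 94.00 kip·ft

ΣF_x = 0: B_x = 0.
ΣF_y = 0: B_y − 20 = 0 → B_y = 20.00 kip.
ΣM about B: M_B − 20·4.7 = 0 → M_B = 94.00 kip·ft.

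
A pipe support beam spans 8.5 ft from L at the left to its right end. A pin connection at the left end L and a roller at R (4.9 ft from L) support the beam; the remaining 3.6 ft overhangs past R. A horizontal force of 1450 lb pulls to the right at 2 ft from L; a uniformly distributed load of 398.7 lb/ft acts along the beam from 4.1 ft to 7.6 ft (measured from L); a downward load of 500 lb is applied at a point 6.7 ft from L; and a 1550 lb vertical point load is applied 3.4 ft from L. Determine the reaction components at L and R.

Resultant of the distributed load: 398.7 × 3.5 = 1395.45 lb at 5.85 ft from L.
Taking moments about L: R_y·4.9 − (398.7·3.5)·5.85 − 500·6.7 − 1550·3.4 = 0 → R_y = 16783.3825/4.9 = 3425.18 ≈ 3425 lb.
ΣF_y = 0: L_y + 3425.18 − 398.7·3.5 − 500 − 1550 = 0 → L_y = 20.27 lb.
ΣF_x = 0: L_x + 1450 = 0 → L_x = -1450 lb.

L_x = -1450 lb, L_y = 20.27 lb, R_y = 3425 lb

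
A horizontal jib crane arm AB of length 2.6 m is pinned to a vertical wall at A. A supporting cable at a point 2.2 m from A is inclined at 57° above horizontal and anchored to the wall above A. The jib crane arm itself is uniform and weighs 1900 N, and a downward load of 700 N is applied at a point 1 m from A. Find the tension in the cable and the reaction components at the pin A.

ΣM about A: T·sin57°·2.2 − 1900·1.3 − 700·1 = 0 → T = 3170/(2.2·0.838671) = 1718.09 ≈ 1718 N.
ΣF_x = 0: A_x − T·cos57° = 0 → A_x = 1718.09 × 0.544639 = 935.7 N.
ΣF_y = 0: A_y + T·sin57° − 1900 − 700 = 0 → A_y = 2600 − 1718.09 × 0.838671 = 1159 N.

T = 1718 N, A_x = 935.7 N, A_y = 1159 N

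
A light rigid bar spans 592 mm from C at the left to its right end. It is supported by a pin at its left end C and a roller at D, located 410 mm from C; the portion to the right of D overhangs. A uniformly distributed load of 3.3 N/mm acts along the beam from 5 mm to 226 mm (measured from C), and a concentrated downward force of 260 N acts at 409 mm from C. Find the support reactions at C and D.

Resultant of the distributed load: 3.3 × 221 = 729.3 N at 115.5 mm from C.
Taking moments about C: D_y·410 − (3.3·221)·115.5 − 260·409 = 0 → D_y = 190574.15/410 = 464.815 ≈ 464.8 N.
ΣF_y = 0: C_y + 464.815 − 3.3·221 − 260 = 0 → C_y = 524.5 N.
ΣF_x = 0: no horizontal applied forces, so C_x = 0.

C_x = 0, C_y = 524.5 N, D_y = 464.8 N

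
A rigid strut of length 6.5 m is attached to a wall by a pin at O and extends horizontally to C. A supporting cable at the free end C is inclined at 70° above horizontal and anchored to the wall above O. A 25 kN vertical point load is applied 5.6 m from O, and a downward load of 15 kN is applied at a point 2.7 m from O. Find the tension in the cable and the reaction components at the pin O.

T = 29.55 kN, O_x = 10.11 kN, O_y = 12.23 kN

ΣM about O: T·sin70°·6.5 − 25·5.6 − 15·2.7 = 0 → T = 180.5/(6.5·0.939693) = 29.5514 ≈ 29.55 kN.
ΣF_x = 0: O_x − T·cos70° = 0 → O_x = 29.5514 × 0.34202 = 10.11 kN.
ΣF_y = 0: O_y + T·sin70° − 25 − 15 = 0 → O_y = 40 − 29.5514 × 0.939693 = 12.23 kN.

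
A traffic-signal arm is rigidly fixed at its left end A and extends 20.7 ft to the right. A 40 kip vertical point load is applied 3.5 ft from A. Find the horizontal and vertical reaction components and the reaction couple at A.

ΣF_x = 0: A_x = 0.
ΣF_y = 0: A_y − 40 = 0 → A_y = 40.00 kip.
ΣM about A: M_A − 40·3.5 = 0 → M_A = 140.0 kip·ft.

A_x = 0, A_y = 40.00 kip, M_A = 140.0 kip·ft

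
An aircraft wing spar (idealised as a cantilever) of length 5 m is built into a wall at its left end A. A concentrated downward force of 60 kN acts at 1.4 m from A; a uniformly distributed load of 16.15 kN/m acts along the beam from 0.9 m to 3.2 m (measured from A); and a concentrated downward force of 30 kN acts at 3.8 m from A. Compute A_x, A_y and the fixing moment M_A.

A_x = 0, A_y = 127.1 kN, M_A = 274.1 kN·m

Resultant of the distributed load: 16.15 × 2.3 = 37.145 kN at 2.05 m from A.
ΣF_x = 0: A_x = 0.
ΣF_y = 0: A_y − 60 − 16.15·2.3 − 30 = 0 → A_y = 127.1 kN.
ΣM about A: M_A − 60·1.4 − (16.15·2.3)·2.05 − 30·3.8 = 0 → M_A = 274.1 kN·m.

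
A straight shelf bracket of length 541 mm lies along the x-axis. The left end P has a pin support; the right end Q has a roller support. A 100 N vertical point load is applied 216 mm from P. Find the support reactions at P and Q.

P_x = 0, P_y = 60.07 N, Q_y = 39.93 N

Taking moments about P: Q_y·541 − 100·216 = 0 → Q_y = 21600/541 = 39.9261 ≈ 39.93 N.
ΣF_y = 0: P_y + 39.9261 − 100 = 0 → P_y = 60.07 N.
ΣF_x = 0: no horizontal applied forces, so P_x = 0.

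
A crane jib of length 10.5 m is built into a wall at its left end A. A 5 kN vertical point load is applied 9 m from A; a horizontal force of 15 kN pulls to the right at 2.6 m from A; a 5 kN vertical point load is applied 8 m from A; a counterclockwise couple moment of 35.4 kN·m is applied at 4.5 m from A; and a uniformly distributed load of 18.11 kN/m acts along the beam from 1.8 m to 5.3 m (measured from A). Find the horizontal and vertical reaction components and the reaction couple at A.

Resultant of the distributed load: 18.11 × 3.5 = 63.385 kN at 3.55 m from A.
ΣF_x = 0: A_x + 15 = 0 → A_x = -15.00 kN.
ΣF_y = 0: A_y − 5 − 5 − 18.11·3.5 = 0 → A_y = 73.38 kN.
ΣM about A: M_A − 5·9 − 5·8 + 35.4 − (18.11·3.5)·3.55 = 0 → M_A = 274.6 kN·m.

A_x = -15.00 kN, A_y = 73.38 kN, M_A = 274.6 kN·m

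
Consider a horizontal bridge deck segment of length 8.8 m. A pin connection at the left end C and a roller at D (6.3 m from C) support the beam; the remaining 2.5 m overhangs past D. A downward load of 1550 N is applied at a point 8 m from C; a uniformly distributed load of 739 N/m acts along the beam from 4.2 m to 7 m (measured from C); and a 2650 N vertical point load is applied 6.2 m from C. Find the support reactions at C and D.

C_x = 0, C_y = -146.3 N, D_y = 6415 N

Resultant of the distributed load: 739 × 2.8 = 2069.2 N at 5.6 m from C.
ΣM about C: D_y·6.3 − 1550·8 − (739·2.8)·5.6 − 2650·6.2 = 0 → D_y = 40417.52/6.3 = 6415.48 ≈ 6415 N.
ΣF_y = 0: C_y + 6415.48 − 1550 − 739·2.8 − 2650 = 0 → C_y = -146.3 N.
ΣF_x = 0: no horizontal applied forces, so C_x = 0.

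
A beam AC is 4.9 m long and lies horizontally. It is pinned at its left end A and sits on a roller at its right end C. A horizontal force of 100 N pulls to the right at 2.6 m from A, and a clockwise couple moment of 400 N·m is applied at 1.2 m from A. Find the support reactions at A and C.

A_x = -100.0 N, A_y = -81.63 N, C_y = 81.63 N

ΣM about A: C_y·4.9 − 400 = 0 → C_y = 400/4.9 = 81.6327 ≈ 81.63 N.
ΣF_y = 0: A_y + 81.6327  = 0 → A_y = -81.63 N.
ΣF_x = 0: A_x + 100 = 0 → A_x = -100.0 N.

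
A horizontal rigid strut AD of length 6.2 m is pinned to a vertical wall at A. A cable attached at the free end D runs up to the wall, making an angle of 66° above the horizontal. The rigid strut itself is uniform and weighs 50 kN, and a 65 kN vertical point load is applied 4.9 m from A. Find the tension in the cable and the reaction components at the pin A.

T = 83.60 kN, A_x = 34.00 kN, A_y = 38.63 kN

ΣM about A: T·sin66°·6.2 − 50·3.1 − 65·4.9 = 0 → T = 473.5/(6.2·0.913545) = 83.5985 ≈ 83.60 kN.
ΣF_x = 0: A_x − T·cos66° = 0 → A_x = 83.5985 × 0.406737 = 34.00 kN.
ΣF_y = 0: A_y + T·sin66° − 50 − 65 = 0 → A_y = 115 − 83.5985 × 0.913545 = 38.63 kN.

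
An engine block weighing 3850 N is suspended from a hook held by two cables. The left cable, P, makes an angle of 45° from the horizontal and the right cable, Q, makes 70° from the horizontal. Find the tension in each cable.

T_P = 1453 N, T_Q = 3004 N

ΣF_x = 0: −T_P·cos45° + T_Q·cos70° = 0 → T_Q = 2.06744·T_P.
ΣF_y = 0: T_P·sin45° + T_Q·sin70° = 3850.
Substitute: T_P·(0.707107 + 2.06744·0.939693) = 3850 → T_P = 1452.9 ≈ 1453 N.
Then T_Q = 2.06744 × 1452.9 = 3004 N.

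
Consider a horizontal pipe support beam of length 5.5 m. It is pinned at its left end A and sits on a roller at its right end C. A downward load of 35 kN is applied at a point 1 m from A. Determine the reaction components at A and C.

ΣM about A: C_y·5.5 − 35·1 = 0 → C_y = 35/5.5 = 6.36364 ≈ 6.364 kN.
ΣF_y = 0: A_y + 6.36364 − 35 = 0 → A_y = 28.64 kN.
ΣF_x = 0: no horizontal applied forces, so A_x = 0.

A_x = 0, A_y = 28.64 kN, C_y = 6.364 kN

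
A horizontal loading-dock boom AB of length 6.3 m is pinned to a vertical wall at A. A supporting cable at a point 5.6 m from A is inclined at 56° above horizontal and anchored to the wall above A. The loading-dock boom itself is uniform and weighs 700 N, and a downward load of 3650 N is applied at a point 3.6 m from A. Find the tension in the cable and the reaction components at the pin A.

ΣM about A: T·sin56°·5.6 − 700·3.15 − 3650·3.6 = 0 → T = 15345/(5.6·0.829038) = 3305.25 ≈ 3305 N.
ΣF_x = 0: A_x − T·cos56° = 0 → A_x = 3305.25 × 0.559193 = 1848 N.
ΣF_y = 0: A_y + T·sin56° − 700 − 3650 = 0 → A_y = 4350 − 3305.25 × 0.829038 = 1610 N.

T = 3305 N, A_x = 1848 N, A_y = 1610 N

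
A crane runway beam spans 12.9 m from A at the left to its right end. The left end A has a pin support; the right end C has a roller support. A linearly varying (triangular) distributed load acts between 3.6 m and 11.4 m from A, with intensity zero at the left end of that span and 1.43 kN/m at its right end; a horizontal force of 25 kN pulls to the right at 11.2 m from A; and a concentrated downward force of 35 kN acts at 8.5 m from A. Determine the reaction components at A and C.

Resultant of the triangular load: ½ × 1.43 × 7.8 = 5.577 kN, acting at 8.8 m from A (one-third of the span from the peak).
ΣM about A: C_y·12.9 − (½·1.43·7.8)·8.8 − 35·8.5 = 0 → C_y = 346.5776/12.9 = 26.8665 ≈ 26.87 kN.
ΣF_y = 0: A_y + 26.8665 − ½·1.43·7.8 − 35 = 0 → A_y = 13.71 kN.
ΣF_x = 0: A_x + 25 = 0 → A_x = -25.00 kN.

A_x = -25.00 kN, A_y = 13.71 kN, C_y = 26.87 kN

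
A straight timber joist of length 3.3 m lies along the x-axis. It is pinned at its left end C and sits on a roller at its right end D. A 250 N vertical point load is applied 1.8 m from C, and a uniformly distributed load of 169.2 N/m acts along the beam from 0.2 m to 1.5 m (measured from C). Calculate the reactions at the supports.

Resultant of the distributed load: 169.2 × 1.3 = 219.96 N at 0.85 m from C.
ΣM about C: D_y·3.3 − 250·1.8 − (169.2·1.3)·0.85 = 0 → D_y = 636.966/3.3 = 193.02 ≈ 193.0 N.
ΣF_y = 0: C_y + 193.02 − 250 − 169.2·1.3 = 0 → C_y = 276.9 N.
ΣF_x = 0: no horizontal applied forces, so C_x = 0.

C_x = 0, C_y = 276.9 N, D_y = 193.0 N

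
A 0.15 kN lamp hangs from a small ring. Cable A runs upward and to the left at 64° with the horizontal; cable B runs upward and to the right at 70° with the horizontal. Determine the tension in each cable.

T_A = 0.07132 kN, T_B = 0.09141 kN

ΣF_x = 0: −T_A·cos64° + T_B·cos70° = 0 → T_B = 1.28171·T_A.
ΣF_y = 0: T_A·sin64° + T_B·sin70° = 0.15.
Substitute: T_A·(0.898794 + 1.28171·0.939693) = 0.15 → T_A = 0.0713196 ≈ 0.07132 kN.
Then T_B = 1.28171 × 0.0713196 = 0.09141 kN.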